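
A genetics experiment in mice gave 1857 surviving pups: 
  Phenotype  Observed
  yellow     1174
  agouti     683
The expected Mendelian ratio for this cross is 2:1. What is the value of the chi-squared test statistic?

9.926

Total ratio parts = 3. Expected numbers out of 1857:
  yellow: 1857 × 2/3 = 1238
  agouti: 1857 × 1/3 = 619
χ² = Σ (O − E)² / E
  yellow: (1174 − 1238)² / 1238 = 3.3086
  agouti: (683 − 619)² / 619 = 6.6171
χ² = 3.3086 + 6.6171 = 9.9257 ≈ 9.926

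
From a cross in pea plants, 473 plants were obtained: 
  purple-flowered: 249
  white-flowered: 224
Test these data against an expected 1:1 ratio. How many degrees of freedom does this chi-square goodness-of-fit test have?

1

A goodness-of-fit test with 2 phenotype classes has df = 2 − 1 = 1.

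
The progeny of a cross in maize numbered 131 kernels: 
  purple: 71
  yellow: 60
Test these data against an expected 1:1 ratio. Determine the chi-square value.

Expected counts for N = 131 under a 1:1 ratio (total parts = 2):
  purple: 131 × 1/2 = 65.5
  yellow: 131 × 1/2 = 65.5
χ² = Σ (O − E)² / E
  purple: (71 − 65.5)² / 65.5 = 0.4618
  yellow: (60 − 65.5)² / 65.5 = 0.4618
χ² = 0.4618 + 0.4618 = 0.9236 ≈ 0.924

0.924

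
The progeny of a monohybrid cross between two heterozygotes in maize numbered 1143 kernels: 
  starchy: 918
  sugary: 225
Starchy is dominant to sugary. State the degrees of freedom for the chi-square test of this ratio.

1

For a monohybrid cross between heterozygotes with complete dominance, the expected phenotypic ratio is 3:1.
A goodness-of-fit test with 2 phenotype classes has df = 2 − 1 = 1.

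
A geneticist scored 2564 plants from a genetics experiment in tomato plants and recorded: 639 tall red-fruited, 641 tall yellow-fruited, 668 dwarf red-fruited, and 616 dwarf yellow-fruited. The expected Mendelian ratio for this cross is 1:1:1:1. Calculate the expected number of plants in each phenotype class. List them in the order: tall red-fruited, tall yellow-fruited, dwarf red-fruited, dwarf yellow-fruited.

The 1:1:1:1 ratio has 4 parts, so with N = 2564 the expected counts are:
  tall red-fruited: 2564 × 1/4 = 641
  tall yellow-fruited: 2564 × 1/4 = 641
  dwarf red-fruited: 2564 × 1/4 = 641
  dwarf yellow-fruited: 2564 × 1/4 = 641

641, 641, 641, 641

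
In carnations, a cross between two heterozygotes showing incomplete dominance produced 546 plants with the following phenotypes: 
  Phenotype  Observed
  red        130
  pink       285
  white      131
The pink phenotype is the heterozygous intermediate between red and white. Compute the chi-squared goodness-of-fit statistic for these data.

1.059

With incomplete dominance, a heterozygote × heterozygote cross gives a 1:2:1 phenotypic ratio.
Total ratio parts = 4. Expected numbers out of 546:
  red: 546 × 1/4 = 136.5
  pink: 546 × 2/4 = 273
  white: 546 × 1/4 = 136.5
χ² = Σ (O − E)² / E
  red: (130 − 136.5)² / 136.5 = 0.3095
  pink: (285 − 273)² / 273 = 0.5275
  white: (131 − 136.5)² / 136.5 = 0.2216
χ² = 0.3095 + 0.5275 + 0.2216 = 1.0586 ≈ 1.059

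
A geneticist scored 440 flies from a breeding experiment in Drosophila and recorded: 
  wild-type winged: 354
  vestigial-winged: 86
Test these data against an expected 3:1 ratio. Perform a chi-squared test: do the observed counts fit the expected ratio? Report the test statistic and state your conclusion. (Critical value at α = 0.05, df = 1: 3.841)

6.982; not consistent

Under the 3:1 hypothesis (Σ ratio = 4, N = 440):
  wild-type winged: 440 × 3/4 = 330
  vestigial-winged: 440 × 1/4 = 110
χ² = Σ (O − E)² / E
  wild-type winged: (354 − 330)² / 330 = 1.7455
  vestigial-winged: (86 − 110)² / 110 = 5.2364
χ² = 1.7455 + 5.2364 = 6.9819 ≈ 6.982
Degrees of freedom = 2 − 1 = 1; critical value at α = 0.05 is 3.841.
Since 6.982 > 3.841, we reject the null hypothesis — the data do not fit the 3:1 ratio.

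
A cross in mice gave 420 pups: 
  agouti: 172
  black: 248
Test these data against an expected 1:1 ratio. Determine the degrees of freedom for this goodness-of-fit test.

A goodness-of-fit test with 2 phenotype classes has df = 2 − 1 = 1.

1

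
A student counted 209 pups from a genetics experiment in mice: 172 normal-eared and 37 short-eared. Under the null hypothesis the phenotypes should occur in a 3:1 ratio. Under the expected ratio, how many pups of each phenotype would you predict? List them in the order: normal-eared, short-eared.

Under the 3:1 hypothesis (Σ ratio = 4, N = 209):
  normal-eared: 209 × 3/4 = 156.75
  short-eared: 209 × 1/4 = 52.25

156.75, 52.25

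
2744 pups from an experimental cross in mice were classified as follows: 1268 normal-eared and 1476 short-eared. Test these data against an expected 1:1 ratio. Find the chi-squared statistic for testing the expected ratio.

Expected counts for N = 2744 under a 1:1 ratio (total parts = 2):
  normal-eared: 2744 × 1/2 = 1372
  short-eared: 2744 × 1/2 = 1372
χ² = Σ (O − E)² / E
  normal-eared: (1268 − 1372)² / 1372 = 7.8834
  short-eared: (1476 − 1372)² / 1372 = 7.8834
χ² = 7.8834 + 7.8834 = 15.7668 ≈ 15.767

15.767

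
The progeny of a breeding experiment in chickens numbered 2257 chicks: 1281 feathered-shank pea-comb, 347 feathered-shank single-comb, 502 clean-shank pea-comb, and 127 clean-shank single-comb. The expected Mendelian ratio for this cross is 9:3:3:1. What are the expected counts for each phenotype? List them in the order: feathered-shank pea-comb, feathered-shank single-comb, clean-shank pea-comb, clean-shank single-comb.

Under the 9:3:3:1 hypothesis (Σ ratio = 16, N = 2257):
  feathered-shank pea-comb: 2257 × 9/16 = 1269.5625
  feathered-shank single-comb: 2257 × 3/16 = 423.1875
  clean-shank pea-comb: 2257 × 3/16 = 423.1875
  clean-shank single-comb: 2257 × 1/16 = 141.0625

1269.5625, 423.1875, 423.1875, 141.0625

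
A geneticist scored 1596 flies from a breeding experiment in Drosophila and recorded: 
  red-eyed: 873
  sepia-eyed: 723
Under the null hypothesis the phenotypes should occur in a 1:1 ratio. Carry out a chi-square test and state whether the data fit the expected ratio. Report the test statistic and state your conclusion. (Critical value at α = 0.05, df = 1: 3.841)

14.098; not consistent

Total ratio parts = 2. Expected numbers out of 1596:
  red-eyed: 1596 × 1/2 = 798
  sepia-eyed: 1596 × 1/2 = 798
χ² = Σ (O − E)² / E
  red-eyed: (873 − 798)² / 798 = 7.0489
  sepia-eyed: (723 − 798)² / 798 = 7.0489
χ² = 7.0489 + 7.0489 = 14.0978 ≈ 14.098
Degrees of freedom = 2 − 1 = 1; critical value at α = 0.05 is 3.841.
Since 14.098 > 3.841, we reject the null hypothesis — the data do not fit the 1:1 ratio.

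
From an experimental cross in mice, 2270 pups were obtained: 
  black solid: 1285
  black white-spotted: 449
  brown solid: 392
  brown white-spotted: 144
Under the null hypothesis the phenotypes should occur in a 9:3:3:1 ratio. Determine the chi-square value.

4.024

The 9:3:3:1 ratio has 16 parts, so with N = 2270 the expected counts are:
  black solid: 2270 × 9/16 = 1276.875
  black white-spotted: 2270 × 3/16 = 425.625
  brown solid: 2270 × 3/16 = 425.625
  brown white-spotted: 2270 × 1/16 = 141.875
χ² = Σ (O − E)² / E
  black solid: (1285 − 1276.875)² / 1276.875 = 0.0517
  black white-spotted: (449 − 425.625)² / 425.625 = 1.2837
  brown solid: (392 − 425.625)² / 425.625 = 2.6564
  brown white-spotted: (144 − 141.875)² / 141.875 = 0.0318
χ² = 0.0517 + 1.2837 + 2.6564 + 0.0318 = 4.0236 ≈ 4.024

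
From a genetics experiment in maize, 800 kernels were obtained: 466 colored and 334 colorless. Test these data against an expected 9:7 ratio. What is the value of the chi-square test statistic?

1.300

Under the 9:7 hypothesis (Σ ratio = 16, N = 800):
  colored: 800 × 9/16 = 450
  colorless: 800 × 7/16 = 350
χ² = Σ (O − E)² / E
  colored: (466 − 450)² / 450 = 0.5689
  colorless: (334 − 350)² / 350 = 0.7314
χ² = 0.5689 + 0.7314 = 1.3003 ≈ 1.300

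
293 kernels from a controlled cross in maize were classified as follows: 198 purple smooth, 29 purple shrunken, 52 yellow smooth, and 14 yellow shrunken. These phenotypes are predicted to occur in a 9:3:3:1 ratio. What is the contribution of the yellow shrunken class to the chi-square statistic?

The 9:3:3:1 ratio has 16 parts, so with N = 293 the expected counts are:
  purple smooth: 293 × 9/16 = 164.8125
  purple shrunken: 293 × 3/16 = 54.9375
  yellow smooth: 293 × 3/16 = 54.9375
  yellow shrunken: 293 × 1/16 = 18.3125
Contribution of yellow shrunken: (14 − 18.3125)² / 18.3125 = 1.0156

1.016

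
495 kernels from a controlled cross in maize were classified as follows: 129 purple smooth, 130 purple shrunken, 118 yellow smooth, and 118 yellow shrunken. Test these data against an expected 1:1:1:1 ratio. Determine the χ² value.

1.073

Under the 1:1:1:1 hypothesis (Σ ratio = 4, N = 495):
  purple smooth: 495 × 1/4 = 123.75
  purple shrunken: 495 × 1/4 = 123.75
  yellow smooth: 495 × 1/4 = 123.75
  yellow shrunken: 495 × 1/4 = 123.75
χ² = Σ (O − E)² / E
  purple smooth: (129 − 123.75)² / 123.75 = 0.2227
  purple shrunken: (130 − 123.75)² / 123.75 = 0.3157
  yellow smooth: (118 − 123.75)² / 123.75 = 0.2672
  yellow shrunken: (118 − 123.75)² / 123.75 = 0.2672
χ² = 0.2227 + 0.3157 + 0.2672 + 0.2672 = 1.0728 ≈ 1.073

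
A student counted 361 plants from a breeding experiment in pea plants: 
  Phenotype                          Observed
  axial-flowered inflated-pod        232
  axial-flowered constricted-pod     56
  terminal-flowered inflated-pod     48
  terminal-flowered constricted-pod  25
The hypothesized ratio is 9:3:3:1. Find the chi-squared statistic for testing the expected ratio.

Expected counts for N = 361 under a 9:3:3:1 ratio (total parts = 16):
  axial-flowered inflated-pod: 361 × 9/16 = 203.0625
  axial-flowered constricted-pod: 361 × 3/16 = 67.6875
  terminal-flowered inflated-pod: 361 × 3/16 = 67.6875
  terminal-flowered constricted-pod: 361 × 1/16 = 22.5625
χ² = Σ (O − E)² / E
  axial-flowered inflated-pod: (232 − 203.0625)² / 203.0625 = 4.1237
  axial-flowered constricted-pod: (56 − 67.6875)² / 67.6875 = 2.0181
  terminal-flowered inflated-pod: (48 − 67.6875)² / 67.6875 = 5.7263
  terminal-flowered constricted-pod: (25 − 22.5625)² / 22.5625 = 0.2633
χ² = 4.1237 + 2.0181 + 5.7263 + 0.2633 = 12.1314 ≈ 12.131

12.131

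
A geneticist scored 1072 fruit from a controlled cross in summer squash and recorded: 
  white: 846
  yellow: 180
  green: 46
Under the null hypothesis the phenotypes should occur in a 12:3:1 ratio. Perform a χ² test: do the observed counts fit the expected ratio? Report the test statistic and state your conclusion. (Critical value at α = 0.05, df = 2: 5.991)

10.970; not consistent

Total ratio parts = 16. Expected numbers out of 1072:
  white: 1072 × 12/16 = 804
  yellow: 1072 × 3/16 = 201
  green: 1072 × 1/16 = 67
χ² = Σ (O − E)² / E
  white: (846 − 804)² / 804 = 2.1940
  yellow: (180 − 201)² / 201 = 2.1940
  green: (46 − 67)² / 67 = 6.5821
χ² = 2.1940 + 2.1940 + 6.5821 = 10.9701 ≈ 10.970
Degrees of freedom = 3 − 1 = 2; critical value at α = 0.05 is 5.991.
Since 10.970 > 5.991, we reject the null hypothesis — the data do not fit the 12:3:1 ratio.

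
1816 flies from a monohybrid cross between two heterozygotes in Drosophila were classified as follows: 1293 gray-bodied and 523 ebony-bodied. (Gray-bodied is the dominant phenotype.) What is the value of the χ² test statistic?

For a monohybrid cross between heterozygotes with complete dominance, the expected phenotypic ratio is 3:1.
The 3:1 ratio has 4 parts, so with N = 1816 the expected counts are:
  gray-bodied: 1816 × 3/4 = 1362
  ebony-bodied: 1816 × 1/4 = 454
χ² = Σ (O − E)² / E
  gray-bodied: (1293 − 1362)² / 1362 = 3.4956
  ebony-bodied: (523 − 454)² / 454 = 10.4868
χ² = 3.4956 + 10.4868 = 13.9824 ≈ 13.982

13.982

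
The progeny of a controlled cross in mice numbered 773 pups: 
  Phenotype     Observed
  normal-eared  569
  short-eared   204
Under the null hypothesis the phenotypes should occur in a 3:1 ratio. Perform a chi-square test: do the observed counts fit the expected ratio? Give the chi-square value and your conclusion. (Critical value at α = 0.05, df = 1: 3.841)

0.797; consistent

Expected counts for N = 773 under a 3:1 ratio (total parts = 4):
  normal-eared: 773 × 3/4 = 579.75
  short-eared: 773 × 1/4 = 193.25
χ² = Σ (O − E)² / E
  normal-eared: (569 − 579.75)² / 579.75 = 0.1993
  short-eared: (204 − 193.25)² / 193.25 = 0.5980
χ² = 0.1993 + 0.5980 = 0.7973 ≈ 0.797
Degrees of freedom = 2 − 1 = 1; critical value at α = 0.05 is 3.841.
Since 0.797 < 3.841, we fail to reject the null hypothesis — the data are consistent with the 3:1 ratio.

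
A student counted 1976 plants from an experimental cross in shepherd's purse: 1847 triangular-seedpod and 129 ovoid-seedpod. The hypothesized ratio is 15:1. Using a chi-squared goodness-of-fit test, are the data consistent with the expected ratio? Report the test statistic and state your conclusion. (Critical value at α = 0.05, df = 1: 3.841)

0.261; consistent

Expected counts for N = 1976 under a 15:1 ratio (total parts = 16):
  triangular-seedpod: 1976 × 15/16 = 1852.5
  ovoid-seedpod: 1976 × 1/16 = 123.5
χ² = Σ (O − E)² / E
  triangular-seedpod: (1847 − 1852.5)² / 1852.5 = 0.0163
  ovoid-seedpod: (129 − 123.5)² / 123.5 = 0.2449
χ² = 0.0163 + 0.2449 = 0.2612 ≈ 0.261
Degrees of freedom = 2 − 1 = 1; critical value at α = 0.05 is 3.841.
Since 0.261 < 3.841, we fail to reject the null hypothesis — the data are consistent with the 15:1 ratio.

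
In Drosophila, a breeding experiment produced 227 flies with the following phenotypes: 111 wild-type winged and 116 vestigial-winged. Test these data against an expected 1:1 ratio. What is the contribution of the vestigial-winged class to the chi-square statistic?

Expected counts for N = 227 under a 1:1 ratio (total parts = 2):
  wild-type winged: 227 × 1/2 = 113.5
  vestigial-winged: 227 × 1/2 = 113.5
Contribution of vestigial-winged: (116 − 113.5)² / 113.5 = 0.0551

0.055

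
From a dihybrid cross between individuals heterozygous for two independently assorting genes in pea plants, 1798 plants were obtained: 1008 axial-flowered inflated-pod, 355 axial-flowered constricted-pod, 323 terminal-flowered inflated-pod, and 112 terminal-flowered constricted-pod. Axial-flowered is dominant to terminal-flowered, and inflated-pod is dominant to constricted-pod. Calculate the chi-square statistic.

1.552

A dihybrid F₂ with independent assortment and complete dominance at both loci gives a 9:3:3:1 phenotypic ratio.
Expected counts for N = 1798 under a 9:3:3:1 ratio (total parts = 16):
  axial-flowered inflated-pod: 1798 × 9/16 = 1011.375
  axial-flowered constricted-pod: 1798 × 3/16 = 337.125
  terminal-flowered inflated-pod: 1798 × 3/16 = 337.125
  terminal-flowered constricted-pod: 1798 × 1/16 = 112.375
χ² = Σ (O − E)² / E
  axial-flowered inflated-pod: (1008 − 1011.375)² / 1011.375 = 0.0113
  axial-flowered constricted-pod: (355 − 337.125)² / 337.125 = 0.9478
  terminal-flowered inflated-pod: (323 − 337.125)² / 337.125 = 0.5918
  terminal-flowered constricted-pod: (112 − 112.375)² / 112.375 = 0.0013
χ² = 0.0113 + 0.9478 + 0.5918 + 0.0013 = 1.5522 ≈ 1.552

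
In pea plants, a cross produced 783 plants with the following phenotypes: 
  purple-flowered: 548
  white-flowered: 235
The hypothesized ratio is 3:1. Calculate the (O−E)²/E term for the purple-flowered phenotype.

Expected counts for N = 783 under a 3:1 ratio (total parts = 4):
  purple-flowered: 783 × 3/4 = 587.25
  white-flowered: 783 × 1/4 = 195.75
Contribution of purple-flowered: (548 − 587.25)² / 587.25 = 2.6234

2.623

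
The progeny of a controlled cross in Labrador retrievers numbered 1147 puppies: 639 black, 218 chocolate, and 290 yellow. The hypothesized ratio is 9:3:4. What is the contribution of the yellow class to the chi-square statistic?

0.037

Expected counts for N = 1147 under a 9:3:4 ratio (total parts = 16):
  black: 1147 × 9/16 = 645.1875
  chocolate: 1147 × 3/16 = 215.0625
  yellow: 1147 × 4/16 = 286.75
Contribution of yellow: (290 − 286.75)² / 286.75 = 0.0368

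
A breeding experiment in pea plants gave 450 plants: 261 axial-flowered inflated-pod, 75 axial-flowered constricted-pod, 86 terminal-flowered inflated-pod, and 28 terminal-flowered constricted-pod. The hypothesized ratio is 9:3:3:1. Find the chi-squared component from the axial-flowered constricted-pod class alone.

1.042

The 9:3:3:1 ratio has 16 parts, so with N = 450 the expected counts are:
  axial-flowered inflated-pod: 450 × 9/16 = 253.125
  axial-flowered constricted-pod: 450 × 3/16 = 84.375
  terminal-flowered inflated-pod: 450 × 3/16 = 84.375
  terminal-flowered constricted-pod: 450 × 1/16 = 28.125
Contribution of axial-flowered constricted-pod: (75 − 84.375)² / 84.375 = 1.0417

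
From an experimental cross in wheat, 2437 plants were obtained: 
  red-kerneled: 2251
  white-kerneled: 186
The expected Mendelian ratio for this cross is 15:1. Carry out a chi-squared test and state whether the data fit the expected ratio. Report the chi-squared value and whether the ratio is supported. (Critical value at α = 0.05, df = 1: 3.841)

Under the 15:1 hypothesis (Σ ratio = 16, N = 2437):
  red-kerneled: 2437 × 15/16 = 2284.6875
  white-kerneled: 2437 × 1/16 = 152.3125
χ² = Σ (O − E)² / E
  red-kerneled: (2251 − 2284.6875)² / 2284.6875 = 0.4967
  white-kerneled: (186 − 152.3125)² / 152.3125 = 7.4508
χ² = 0.4967 + 7.4508 = 7.9475 ≈ 7.948
Degrees of freedom = 2 − 1 = 1; critical value at α = 0.05 is 3.841.
Since 7.948 > 3.841, we reject the null hypothesis — the data do not fit the 15:1 ratio.

7.948; not consistent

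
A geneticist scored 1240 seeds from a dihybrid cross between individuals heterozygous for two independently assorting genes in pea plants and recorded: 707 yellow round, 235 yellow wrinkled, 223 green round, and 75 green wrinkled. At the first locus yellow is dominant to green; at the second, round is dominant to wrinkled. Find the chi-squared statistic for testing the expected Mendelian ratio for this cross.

0.625

A dihybrid F₂ with independent assortment and complete dominance at both loci gives a 9:3:3:1 phenotypic ratio.
The 9:3:3:1 ratio has 16 parts, so with N = 1240 the expected counts are:
  yellow round: 1240 × 9/16 = 697.5
  yellow wrinkled: 1240 × 3/16 = 232.5
  green round: 1240 × 3/16 = 232.5
  green wrinkled: 1240 × 1/16 = 77.5
χ² = Σ (O − E)² / E
  yellow round: (707 − 697.5)² / 697.5 = 0.1294
  yellow wrinkled: (235 − 232.5)² / 232.5 = 0.0269
  green round: (223 − 232.5)² / 232.5 = 0.3882
  green wrinkled: (75 − 77.5)² / 77.5 = 0.0806
χ² = 0.1294 + 0.0269 + 0.3882 + 0.0806 = 0.6251 ≈ 0.625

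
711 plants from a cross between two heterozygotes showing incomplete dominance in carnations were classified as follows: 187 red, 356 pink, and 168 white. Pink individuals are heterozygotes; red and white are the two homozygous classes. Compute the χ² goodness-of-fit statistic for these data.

With incomplete dominance, a heterozygote × heterozygote cross gives a 1:2:1 phenotypic ratio.
Expected counts for N = 711 under a 1:2:1 ratio (total parts = 4):
  red: 711 × 1/4 = 177.75
  pink: 711 × 2/4 = 355.5
  white: 711 × 1/4 = 177.75
χ² = Σ (O − E)² / E
  red: (187 − 177.75)² / 177.75 = 0.4814
  pink: (356 − 355.5)² / 355.5 = 0.0007
  white: (168 − 177.75)² / 177.75 = 0.5348
χ² = 0.4814 + 0.0007 + 0.5348 = 1.0169 ≈ 1.017

1.017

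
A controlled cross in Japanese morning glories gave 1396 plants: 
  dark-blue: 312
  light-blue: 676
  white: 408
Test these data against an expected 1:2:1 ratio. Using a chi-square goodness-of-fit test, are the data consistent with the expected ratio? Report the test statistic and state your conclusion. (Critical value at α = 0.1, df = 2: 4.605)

14.590; not consistent

Total ratio parts = 4. Expected numbers out of 1396:
  dark-blue: 1396 × 1/4 = 349
  light-blue: 1396 × 2/4 = 698
  white: 1396 × 1/4 = 349
χ² = Σ (O − E)² / E
  dark-blue: (312 − 349)² / 349 = 3.9226
  light-blue: (676 − 698)² / 698 = 0.6934
  white: (408 − 349)² / 349 = 9.9742
χ² = 3.9226 + 0.6934 + 9.9742 = 14.5902 ≈ 14.590
Degrees of freedom = 3 − 1 = 2; critical value at α = 0.1 is 4.605.
Since 14.590 > 4.605, we reject the null hypothesis — the data do not fit the 1:2:1 ratio.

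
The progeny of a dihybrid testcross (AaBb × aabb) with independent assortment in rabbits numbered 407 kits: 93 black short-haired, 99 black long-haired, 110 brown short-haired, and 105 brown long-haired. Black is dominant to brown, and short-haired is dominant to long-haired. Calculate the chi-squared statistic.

1.600

A dihybrid testcross with independent assortment gives a 1:1:1:1 ratio.
Expected counts for N = 407 under a 1:1:1:1 ratio (total parts = 4):
  black short-haired: 407 × 1/4 = 101.75
  black long-haired: 407 × 1/4 = 101.75
  brown short-haired: 407 × 1/4 = 101.75
  brown long-haired: 407 × 1/4 = 101.75
χ² = Σ (O − E)² / E
  black short-haired: (93 − 101.75)² / 101.75 = 0.7525
  black long-haired: (99 − 101.75)² / 101.75 = 0.0743
  brown short-haired: (110 − 101.75)² / 101.75 = 0.6689
  brown long-haired: (105 − 101.75)² / 101.75 = 0.1038
χ² = 0.7525 + 0.0743 + 0.6689 + 0.1038 = 1.5995 ≈ 1.600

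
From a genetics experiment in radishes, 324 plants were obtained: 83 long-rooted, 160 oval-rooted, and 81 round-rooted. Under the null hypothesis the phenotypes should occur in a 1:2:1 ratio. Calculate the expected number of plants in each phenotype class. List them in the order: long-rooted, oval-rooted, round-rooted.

81, 162, 81

The 1:2:1 ratio has 4 parts, so with N = 324 the expected counts are:
  long-rooted: 324 × 1/4 = 81
  oval-rooted: 324 × 2/4 = 162
  round-rooted: 324 × 1/4 = 81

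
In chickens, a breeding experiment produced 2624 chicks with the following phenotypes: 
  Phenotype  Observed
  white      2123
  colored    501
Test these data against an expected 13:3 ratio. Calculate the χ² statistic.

The 13:3 ratio has 16 parts, so with N = 2624 the expected counts are:
  white: 2624 × 13/16 = 2132
  colored: 2624 × 3/16 = 492
χ² = Σ (O − E)² / E
  white: (2123 − 2132)² / 2132 = 0.0380
  colored: (501 − 492)² / 492 = 0.1646
χ² = 0.0380 + 0.1646 = 0.2026 ≈ 0.203

0.203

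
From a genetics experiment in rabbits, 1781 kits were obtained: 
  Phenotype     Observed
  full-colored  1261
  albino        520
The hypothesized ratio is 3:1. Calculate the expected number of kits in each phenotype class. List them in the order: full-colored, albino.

1335.75, 445.25

Total ratio parts = 4. Expected numbers out of 1781:
  full-colored: 1781 × 3/4 = 1335.75
  albino: 1781 × 1/4 = 445.25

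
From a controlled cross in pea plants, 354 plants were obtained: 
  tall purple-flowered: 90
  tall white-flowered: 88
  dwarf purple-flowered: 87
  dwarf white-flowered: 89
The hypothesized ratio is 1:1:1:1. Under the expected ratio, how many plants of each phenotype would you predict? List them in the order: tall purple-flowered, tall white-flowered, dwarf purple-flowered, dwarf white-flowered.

88.5, 88.5, 88.5, 88.5

Total ratio parts = 4. Expected numbers out of 354:
  tall purple-flowered: 354 × 1/4 = 88.5
  tall white-flowered: 354 × 1/4 = 88.5
  dwarf purple-flowered: 354 × 1/4 = 88.5
  dwarf white-flowered: 354 × 1/4 = 88.5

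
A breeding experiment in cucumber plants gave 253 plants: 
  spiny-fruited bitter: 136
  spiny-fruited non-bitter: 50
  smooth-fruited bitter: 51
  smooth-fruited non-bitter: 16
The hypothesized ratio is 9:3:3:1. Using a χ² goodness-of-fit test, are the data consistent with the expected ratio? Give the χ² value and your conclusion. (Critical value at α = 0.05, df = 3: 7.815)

Expected counts for N = 253 under a 9:3:3:1 ratio (total parts = 16):
  spiny-fruited bitter: 253 × 9/16 = 142.3125
  spiny-fruited non-bitter: 253 × 3/16 = 47.4375
  smooth-fruited bitter: 253 × 3/16 = 47.4375
  smooth-fruited non-bitter: 253 × 1/16 = 15.8125
χ² = Σ (O − E)² / E
  spiny-fruited bitter: (136 − 142.3125)² / 142.3125 = 0.2800
  spiny-fruited non-bitter: (50 − 47.4375)² / 47.4375 = 0.1384
  smooth-fruited bitter: (51 − 47.4375)² / 47.4375 = 0.2675
  smooth-fruited non-bitter: (16 − 15.8125)² / 15.8125 = 0.0022
χ² = 0.2800 + 0.1384 + 0.2675 + 0.0022 = 0.6881 ≈ 0.688
Degrees of freedom = 4 − 1 = 3; critical value at α = 0.05 is 7.815.
Since 0.688 < 7.815, we fail to reject the null hypothesis — the data are consistent with the 9:3:3:1 ratio.

0.688; consistent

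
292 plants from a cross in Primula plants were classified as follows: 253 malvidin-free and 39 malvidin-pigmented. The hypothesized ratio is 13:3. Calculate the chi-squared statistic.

Expected counts for N = 292 under a 13:3 ratio (total parts = 16):
  malvidin-free: 292 × 13/16 = 237.25
  malvidin-pigmented: 292 × 3/16 = 54.75
χ² = Σ (O − E)² / E
  malvidin-free: (253 − 237.25)² / 237.25 = 1.0456
  malvidin-pigmented: (39 − 54.75)² / 54.75 = 4.5308
χ² = 1.0456 + 4.5308 = 5.5764 ≈ 5.576

5.576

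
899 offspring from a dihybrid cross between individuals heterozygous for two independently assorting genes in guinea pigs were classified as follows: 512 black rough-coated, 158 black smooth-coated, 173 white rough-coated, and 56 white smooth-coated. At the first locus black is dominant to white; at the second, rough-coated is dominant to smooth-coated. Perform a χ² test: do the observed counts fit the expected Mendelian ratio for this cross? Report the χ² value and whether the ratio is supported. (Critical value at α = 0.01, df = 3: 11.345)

A dihybrid F₂ with independent assortment and complete dominance at both loci gives a 9:3:3:1 phenotypic ratio.
Under the 9:3:3:1 hypothesis (Σ ratio = 16, N = 899):
  black rough-coated: 899 × 9/16 = 505.6875
  black smooth-coated: 899 × 3/16 = 168.5625
  white rough-coated: 899 × 3/16 = 168.5625
  white smooth-coated: 899 × 1/16 = 56.1875
χ² = Σ (O − E)² / E
  black rough-coated: (512 − 505.6875)² / 505.6875 = 0.0788
  black smooth-coated: (158 − 168.5625)² / 168.5625 = 0.6619
  white rough-coated: (173 − 168.5625)² / 168.5625 = 0.1168
  white smooth-coated: (56 − 56.1875)² / 56.1875 = 0.0006
χ² = 0.0788 + 0.6619 + 0.1168 + 0.0006 = 0.8581 ≈ 0.858
Degrees of freedom = 4 − 1 = 3; critical value at α = 0.01 is 11.345.
Since 0.858 < 11.345, we fail to reject the null hypothesis — the data are consistent with the 9:3:3:1 ratio.

0.858; consistent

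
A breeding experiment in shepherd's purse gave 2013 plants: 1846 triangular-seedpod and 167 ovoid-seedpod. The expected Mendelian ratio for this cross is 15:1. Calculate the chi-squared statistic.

The 15:1 ratio has 16 parts, so with N = 2013 the expected counts are:
  triangular-seedpod: 2013 × 15/16 = 1887.1875
  ovoid-seedpod: 2013 × 1/16 = 125.8125
χ² = Σ (O − E)² / E
  triangular-seedpod: (1846 − 1887.1875)² / 1887.1875 = 0.8989
  ovoid-seedpod: (167 − 125.8125)² / 125.8125 = 13.4836
χ² = 0.8989 + 13.4836 = 14.3825 ≈ 14.383

14.383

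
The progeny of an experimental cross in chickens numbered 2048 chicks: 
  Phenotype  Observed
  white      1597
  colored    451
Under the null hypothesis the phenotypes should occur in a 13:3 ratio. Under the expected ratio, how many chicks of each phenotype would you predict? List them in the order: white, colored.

Expected counts for N = 2048 under a 13:3 ratio (total parts = 16):
  white: 2048 × 13/16 = 1664
  colored: 2048 × 3/16 = 384

1664, 384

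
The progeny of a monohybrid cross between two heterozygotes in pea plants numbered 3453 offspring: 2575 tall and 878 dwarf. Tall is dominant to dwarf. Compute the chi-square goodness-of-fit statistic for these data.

0.336

For a monohybrid cross between heterozygotes with complete dominance, the expected phenotypic ratio is 3:1.
The 3:1 ratio has 4 parts, so with N = 3453 the expected counts are:
  tall: 3453 × 3/4 = 2589.75
  dwarf: 3453 × 1/4 = 863.25
χ² = Σ (O − E)² / E
  tall: (2575 − 2589.75)² / 2589.75 = 0.0840
  dwarf: (878 − 863.25)² / 863.25 = 0.2520
χ² = 0.0840 + 0.2520 = 0.336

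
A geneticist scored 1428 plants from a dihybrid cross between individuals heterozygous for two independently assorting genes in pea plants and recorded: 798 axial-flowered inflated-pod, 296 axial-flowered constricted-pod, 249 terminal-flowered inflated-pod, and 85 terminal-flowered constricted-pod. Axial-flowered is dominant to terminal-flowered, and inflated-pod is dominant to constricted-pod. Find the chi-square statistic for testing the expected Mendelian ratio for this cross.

A dihybrid F₂ with independent assortment and complete dominance at both loci gives a 9:3:3:1 phenotypic ratio.
Expected counts for N = 1428 under a 9:3:3:1 ratio (total parts = 16):
  axial-flowered inflated-pod: 1428 × 9/16 = 803.25
  axial-flowered constricted-pod: 1428 × 3/16 = 267.75
  terminal-flowered inflated-pod: 1428 × 3/16 = 267.75
  terminal-flowered constricted-pod: 1428 × 1/16 = 89.25
χ² = Σ (O − E)² / E
  axial-flowered inflated-pod: (798 − 803.25)² / 803.25 = 0.0343
  axial-flowered constricted-pod: (296 − 267.75)² / 267.75 = 2.9806
  terminal-flowered inflated-pod: (249 − 267.75)² / 267.75 = 1.3130
  terminal-flowered constricted-pod: (85 − 89.25)² / 89.25 = 0.2024
χ² = 0.0343 + 2.9806 + 1.3130 + 0.2024 = 4.5303 ≈ 4.530

4.530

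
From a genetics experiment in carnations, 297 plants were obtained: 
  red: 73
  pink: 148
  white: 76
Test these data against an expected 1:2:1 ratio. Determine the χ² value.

Expected counts for N = 297 under a 1:2:1 ratio (total parts = 4):
  red: 297 × 1/4 = 74.25
  pink: 297 × 2/4 = 148.5
  white: 297 × 1/4 = 74.25
χ² = Σ (O − E)² / E
  red: (73 − 74.25)² / 74.25 = 0.0210
  pink: (148 − 148.5)² / 148.5 = 0.0017
  white: (76 − 74.25)² / 74.25 = 0.0412
χ² = 0.0210 + 0.0017 + 0.0412 = 0.0639 ≈ 0.064

0.064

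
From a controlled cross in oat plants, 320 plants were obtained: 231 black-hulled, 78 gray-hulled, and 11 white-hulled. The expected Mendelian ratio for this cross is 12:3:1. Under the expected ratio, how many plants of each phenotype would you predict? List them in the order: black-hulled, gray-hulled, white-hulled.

Expected counts for N = 320 under a 12:3:1 ratio (total parts = 16):
  black-hulled: 320 × 12/16 = 240
  gray-hulled: 320 × 3/16 = 60
  white-hulled: 320 × 1/16 = 20

240, 60, 20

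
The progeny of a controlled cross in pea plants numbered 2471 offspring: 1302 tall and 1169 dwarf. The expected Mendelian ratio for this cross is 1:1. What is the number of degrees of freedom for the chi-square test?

A goodness-of-fit test with 2 phenotype classes has df = 2 − 1 = 1.

1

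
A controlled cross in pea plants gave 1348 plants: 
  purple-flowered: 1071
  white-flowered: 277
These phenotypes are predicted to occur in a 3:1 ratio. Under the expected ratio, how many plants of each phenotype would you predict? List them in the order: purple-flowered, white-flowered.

1011, 337

Total ratio parts = 4. Expected numbers out of 1348:
  purple-flowered: 1348 × 3/4 = 1011
  white-flowered: 1348 × 1/4 = 337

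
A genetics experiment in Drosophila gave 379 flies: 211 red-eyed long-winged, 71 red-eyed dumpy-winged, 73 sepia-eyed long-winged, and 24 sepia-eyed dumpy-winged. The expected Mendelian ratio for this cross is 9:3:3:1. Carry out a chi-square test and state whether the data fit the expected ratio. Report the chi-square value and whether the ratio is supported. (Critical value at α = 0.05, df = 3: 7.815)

Under the 9:3:3:1 hypothesis (Σ ratio = 16, N = 379):
  red-eyed long-winged: 379 × 9/16 = 213.1875
  red-eyed dumpy-winged: 379 × 3/16 = 71.0625
  sepia-eyed long-winged: 379 × 3/16 = 71.0625
  sepia-eyed dumpy-winged: 379 × 1/16 = 23.6875
χ² = Σ (O − E)² / E
  red-eyed long-winged: (211 − 213.1875)² / 213.1875 = 0.0224
  red-eyed dumpy-winged: (71 − 71.0625)² / 71.0625 = 0.0001
  sepia-eyed long-winged: (73 − 71.0625)² / 71.0625 = 0.0528
  sepia-eyed dumpy-winged: (24 − 23.6875)² / 23.6875 = 0.0041
χ² = 0.0224 + 0.0001 + 0.0528 + 0.0041 = 0.0794 ≈ 0.079
Degrees of freedom = 4 − 1 = 3; critical value at α = 0.05 is 7.815.
Since 0.079 < 7.815, we fail to reject the null hypothesis — the data are consistent with the 9:3:3:1 ratio.

0.079; consistent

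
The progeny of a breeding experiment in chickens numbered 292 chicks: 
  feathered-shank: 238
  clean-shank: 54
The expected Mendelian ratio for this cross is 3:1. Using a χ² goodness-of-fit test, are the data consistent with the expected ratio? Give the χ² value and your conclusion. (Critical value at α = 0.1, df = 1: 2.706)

6.594; not consistent

The 3:1 ratio has 4 parts, so with N = 292 the expected counts are:
  feathered-shank: 292 × 3/4 = 219
  clean-shank: 292 × 1/4 = 73
χ² = Σ (O − E)² / E
  feathered-shank: (238 − 219)² / 219 = 1.6484
  clean-shank: (54 − 73)² / 73 = 4.9452
χ² = 1.6484 + 4.9452 = 6.5936 ≈ 6.594
Degrees of freedom = 2 − 1 = 1; critical value at α = 0.1 is 2.706.
Since 6.594 > 2.706, we reject the null hypothesis — the data do not fit the 3:1 ratio.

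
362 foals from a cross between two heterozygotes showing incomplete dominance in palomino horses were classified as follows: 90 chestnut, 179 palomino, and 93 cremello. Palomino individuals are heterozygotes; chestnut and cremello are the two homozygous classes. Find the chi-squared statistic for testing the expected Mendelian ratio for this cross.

0.094

With incomplete dominance, a heterozygote × heterozygote cross gives a 1:2:1 phenotypic ratio.
Under the 1:2:1 hypothesis (Σ ratio = 4, N = 362):
  chestnut: 362 × 1/4 = 90.5
  palomino: 362 × 2/4 = 181
  cremello: 362 × 1/4 = 90.5
χ² = Σ (O − E)² / E
  chestnut: (90 − 90.5)² / 90.5 = 0.0028
  palomino: (179 − 181)² / 181 = 0.0221
  cremello: (93 − 90.5)² / 90.5 = 0.0691
χ² = 0.0028 + 0.0221 + 0.0691 = 0.094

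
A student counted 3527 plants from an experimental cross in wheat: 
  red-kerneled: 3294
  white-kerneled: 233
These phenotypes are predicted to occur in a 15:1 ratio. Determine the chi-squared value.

The 15:1 ratio has 16 parts, so with N = 3527 the expected counts are:
  red-kerneled: 3527 × 15/16 = 3306.5625
  white-kerneled: 3527 × 1/16 = 220.4375
χ² = Σ (O − E)² / E
  red-kerneled: (3294 − 3306.5625)² / 3306.5625 = 0.0477
  white-kerneled: (233 − 220.4375)² / 220.4375 = 0.7159
χ² = 0.0477 + 0.7159 = 0.7636 ≈ 0.764

0.764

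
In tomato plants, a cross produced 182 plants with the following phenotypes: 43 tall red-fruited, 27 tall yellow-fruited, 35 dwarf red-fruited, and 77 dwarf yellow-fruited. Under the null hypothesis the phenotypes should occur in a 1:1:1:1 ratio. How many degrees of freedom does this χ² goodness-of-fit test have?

3

A goodness-of-fit test with 4 phenotype classes has df = 4 − 1 = 3.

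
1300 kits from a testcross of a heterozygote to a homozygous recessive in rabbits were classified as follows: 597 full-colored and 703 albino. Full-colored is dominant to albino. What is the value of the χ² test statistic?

A testcross of a heterozygote (Aa × aa) gives a 1:1 phenotypic ratio.
Expected counts for N = 1300 under a 1:1 ratio (total parts = 2):
  full-colored: 1300 × 1/2 = 650
  albino: 1300 × 1/2 = 650
χ² = Σ (O − E)² / E
  full-colored: (597 − 650)² / 650 = 4.3215
  albino: (703 − 650)² / 650 = 4.3215
χ² = 4.3215 + 4.3215 = 8.643

8.643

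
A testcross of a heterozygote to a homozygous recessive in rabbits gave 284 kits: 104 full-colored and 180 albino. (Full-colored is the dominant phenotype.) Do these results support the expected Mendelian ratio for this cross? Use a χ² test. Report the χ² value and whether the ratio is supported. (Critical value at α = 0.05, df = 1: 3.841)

20.338; not consistent

A testcross of a heterozygote (Aa × aa) gives a 1:1 phenotypic ratio.
Under the 1:1 hypothesis (Σ ratio = 2, N = 284):
  full-colored: 284 × 1/2 = 142
  albino: 284 × 1/2 = 142
χ² = Σ (O − E)² / E
  full-colored: (104 − 142)² / 142 = 10.1690
  albino: (180 − 142)² / 142 = 10.1690
χ² = 10.1690 + 10.1690 = 20.338
Degrees of freedom = 2 − 1 = 1; critical value at α = 0.05 is 3.841.
Since 20.338 > 3.841, we reject the null hypothesis — the data do not fit the 1:1 ratio.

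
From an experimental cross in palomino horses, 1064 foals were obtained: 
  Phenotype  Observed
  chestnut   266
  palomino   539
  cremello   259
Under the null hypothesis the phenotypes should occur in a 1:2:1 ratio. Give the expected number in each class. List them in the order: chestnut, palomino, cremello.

Under the 1:2:1 hypothesis (Σ ratio = 4, N = 1064):
  chestnut: 1064 × 1/4 = 266
  palomino: 1064 × 2/4 = 532
  cremello: 1064 × 1/4 = 266

266, 532, 266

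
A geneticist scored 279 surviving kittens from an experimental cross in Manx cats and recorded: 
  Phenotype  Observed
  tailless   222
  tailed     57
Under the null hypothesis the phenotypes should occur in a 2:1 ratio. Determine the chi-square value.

20.903

The 2:1 ratio has 3 parts, so with N = 279 the expected counts are:
  tailless: 279 × 2/3 = 186
  tailed: 279 × 1/3 = 93
χ² = Σ (O − E)² / E
  tailless: (222 − 186)² / 186 = 6.9677
  tailed: (57 − 93)² / 93 = 13.9355
χ² = 6.9677 + 13.9355 = 20.9032 ≈ 20.903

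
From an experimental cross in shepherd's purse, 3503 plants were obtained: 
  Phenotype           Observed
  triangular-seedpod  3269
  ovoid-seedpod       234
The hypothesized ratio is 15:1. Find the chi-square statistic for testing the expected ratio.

Under the 15:1 hypothesis (Σ ratio = 16, N = 3503):
  triangular-seedpod: 3503 × 15/16 = 3284.0625
  ovoid-seedpod: 3503 × 1/16 = 218.9375
χ² = Σ (O − E)² / E
  triangular-seedpod: (3269 − 3284.0625)² / 3284.0625 = 0.0691
  ovoid-seedpod: (234 − 218.9375)² / 218.9375 = 1.0363
χ² = 0.0691 + 1.0363 = 1.1054 ≈ 1.105

1.105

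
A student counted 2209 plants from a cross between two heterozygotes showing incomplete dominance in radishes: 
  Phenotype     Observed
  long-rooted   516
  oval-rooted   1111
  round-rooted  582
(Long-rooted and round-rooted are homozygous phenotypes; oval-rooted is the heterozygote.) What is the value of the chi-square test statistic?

4.020

With incomplete dominance, a heterozygote × heterozygote cross gives a 1:2:1 phenotypic ratio.
Total ratio parts = 4. Expected numbers out of 2209:
  long-rooted: 2209 × 1/4 = 552.25
  oval-rooted: 2209 × 2/4 = 1104.5
  round-rooted: 2209 × 1/4 = 552.25
χ² = Σ (O − E)² / E
  long-rooted: (516 − 552.25)² / 552.25 = 2.3795
  oval-rooted: (1111 − 1104.5)² / 1104.5 = 0.0383
  round-rooted: (582 − 552.25)² / 552.25 = 1.6026
χ² = 2.3795 + 0.0383 + 1.6026 = 4.0204 ≈ 4.020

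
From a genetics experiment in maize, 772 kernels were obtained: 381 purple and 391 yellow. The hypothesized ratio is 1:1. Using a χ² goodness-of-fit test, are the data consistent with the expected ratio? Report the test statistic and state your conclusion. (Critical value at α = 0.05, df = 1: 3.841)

Under the 1:1 hypothesis (Σ ratio = 2, N = 772):
  purple: 772 × 1/2 = 386
  yellow: 772 × 1/2 = 386
χ² = Σ (O − E)² / E
  purple: (381 − 386)² / 386 = 0.0648
  yellow: (391 − 386)² / 386 = 0.0648
χ² = 0.0648 + 0.0648 = 0.1296 ≈ 0.130
Degrees of freedom = 2 − 1 = 1; critical value at α = 0.05 is 3.841.
Since 0.130 < 3.841, we fail to reject the null hypothesis — the data are consistent with the 1:1 ratio.

0.130; consistent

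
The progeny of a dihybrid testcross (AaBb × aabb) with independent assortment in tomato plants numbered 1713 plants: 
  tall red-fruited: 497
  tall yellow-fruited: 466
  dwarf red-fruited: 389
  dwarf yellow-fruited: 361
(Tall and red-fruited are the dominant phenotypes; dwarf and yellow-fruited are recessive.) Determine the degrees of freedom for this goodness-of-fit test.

A dihybrid testcross with independent assortment gives a 1:1:1:1 ratio.
A goodness-of-fit test with 4 phenotype classes has df = 4 − 1 = 3.

3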